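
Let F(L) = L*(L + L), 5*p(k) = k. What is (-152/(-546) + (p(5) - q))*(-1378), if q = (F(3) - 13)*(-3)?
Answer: -471064/21 ≈ -22432.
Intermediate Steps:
p(k) = k/5
F(L) = 2*L**2 (F(L) = L*(2*L) = 2*L**2)
q = -15 (q = (2*3**2 - 13)*(-3) = (2*9 - 13)*(-3) = (18 - 13)*(-3) = 5*(-3) = -15)
(-152/(-546) + (p(5) - q))*(-1378) = (-152/(-546) + ((1/5)*5 - 1*(-15)))*(-1378) = (-152*(-1/546) + (1 + 15))*(-1378) = (76/273 + 16)*(-1378) = (4444/273)*(-1378) = -471064/21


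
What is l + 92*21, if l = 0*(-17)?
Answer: 1932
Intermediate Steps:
l = 0
l + 92*21 = 0 + 92*21 = 0 + 1932 = 1932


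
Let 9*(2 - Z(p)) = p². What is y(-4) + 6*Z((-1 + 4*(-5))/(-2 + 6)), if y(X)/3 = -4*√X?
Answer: -51/8 - 24*I ≈ -6.375 - 24.0*I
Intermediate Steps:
y(X) = -12*√X (y(X) = 3*(-4*√X) = -12*√X)
Z(p) = 2 - p²/9
y(-4) + 6*Z((-1 + 4*(-5))/(-2 + 6)) = -24*I + 6*(2 - (-1 + 4*(-5))²/(-2 + 6)²/9) = -24*I + 6*(2 - (-1 - 20)²/16/9) = -24*I + 6*(2 - (-21*¼)²/9) = -24*I + 6*(2 - (-21/4)²/9) = -24*I + 6*(2 - ⅑*441/16) = -24*I + 6*(2 - 49/16) = -24*I + 6*(-17/16) = -24*I - 51/8 = -51/8 - 24*I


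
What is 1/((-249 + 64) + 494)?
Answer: 1/309 ≈ 0.0032362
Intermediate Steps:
1/((-249 + 64) + 494) = 1/(-185 + 494) = 1/309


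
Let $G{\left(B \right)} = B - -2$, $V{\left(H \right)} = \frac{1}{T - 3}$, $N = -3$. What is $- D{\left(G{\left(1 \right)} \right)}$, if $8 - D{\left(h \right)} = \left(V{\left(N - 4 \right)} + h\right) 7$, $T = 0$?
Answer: $\frac{32}{3} \approx 10.667$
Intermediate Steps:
$V{\left(H \right)} = - \frac{1}{3}$ ($V{\left(H \right)} = \frac{1}{0 - 3} = \frac{1}{-3} = - \frac{1}{3}$)
$G{\left(B \right)} = 2 + B$ ($G{\left(B \right)} = B + 2 = 2 + B$)
$D{\left(h \right)} = \frac{31}{3} - 7 h$ ($D{\left(h \right)} = 8 - \left(- \frac{1}{3} + h\right) 7 = 8 - \left(- \frac{7}{3} + 7 h\right) = \frac{31}{3} - 7 h$)
$- D{\left(G{\left(1 \right)} \right)} = - (\frac{31}{3} - 7 \left(2 + 1\right)) = - (\frac{31}{3} - 21) = \left(-1\right) \left(- \frac{32}{3}\right) = \frac{32}{3}$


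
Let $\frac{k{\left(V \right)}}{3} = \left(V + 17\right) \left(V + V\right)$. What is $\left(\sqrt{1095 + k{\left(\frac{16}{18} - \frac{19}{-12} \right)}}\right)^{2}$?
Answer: $\frac{298909}{216} \approx 1383.8$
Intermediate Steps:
$k{\left(V \right)} = 6 V \left(17 + V\right)$ ($k{\left(V \right)} = 3 \left(V + 17\right) \left(V + V\right) = 3 \left(17 + V\right) 2 V = 3 \cdot 2 V \left(17 + V\right) = 6 V \left(17 + V\right)$)
$\left(\sqrt{1095 + k{\left(\frac{16}{18} - \frac{19}{-12} \right)}}\right)^{2} = \left(\sqrt{1095 + 6 \left(\frac{16}{18} - \frac{19}{-12}\right) \left(17 + \left(\frac{16}{18} - \frac{19}{-12}\right)\right)}\right)^{2} = \left(\sqrt{1095 + 6 \left(16 \cdot \frac{1}{18} - - \frac{19}{12}\right) \left(17 + \left(16 \cdot \frac{1}{18} - - \frac{19}{12}\right)\right)}\right)^{2} = \left(\sqrt{1095 + 6 \left(\frac{8}{9} + \frac{19}{12}\right) \left(17 + \left(\frac{8}{9} + \frac{19}{12}\right)\right)}\right)^{2} = \left(\sqrt{1095 + 6 \cdot \frac{89}{36} \left(17 + \frac{89}{36}\right)}\right)^{2} = \left(\sqrt{1095 + 6 \cdot \frac{89}{36} \cdot \frac{701}{36}}\right)^{2} = \left(\sqrt{1095 + \frac{62389}{216}}\right)^{2} = \left(\sqrt{\frac{298909}{216}}\right)^{2} = \left(\frac{\sqrt{1793454}}{36}\right)^{2} = \frac{298909}{216}$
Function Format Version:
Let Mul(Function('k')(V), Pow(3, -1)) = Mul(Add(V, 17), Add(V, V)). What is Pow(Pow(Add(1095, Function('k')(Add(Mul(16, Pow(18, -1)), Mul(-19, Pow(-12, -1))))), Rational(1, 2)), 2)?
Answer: Rational(298909, 216) ≈ 1383.8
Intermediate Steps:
Function('k')(V) = Mul(6, V, Add(17, V)) (Function('k')(V) = Mul(3, Mul(Add(V, 17), Add(V, V))) = Mul(3, Mul(Add(17, V), Mul(2, V))) = Mul(3, Mul(2, V, Add(17, V))) = Mul(6, V, Add(17, V)))
Pow(Pow(Add(1095, Function('k')(Add(Mul(16, Pow(18, -1)), Mul(-19, Pow(-12, -1))))), Rational(1, 2)), 2) = Pow(Pow(Add(1095, Mul(6, Add(Mul(16, Pow(18, -1)), Mul(-19, Pow(-12, -1))), Add(17, Add(Mul(16, Pow(18, -1)), Mul(-19, Pow(-12, -1)))))), Rational(1, 2)), 2) = Pow(Pow(Add(1095, Mul(6, Add(Mul(16, Rational(1, 18)), Mul(-19, Rational(-1, 12))), Add(17, Add(Mul(16, Rational(1, 18)), Mul(-19, Rational(-1, 12)))))), Rational(1, 2)), 2) = Pow(Pow(Add(1095, Mul(6, Add(Rational(8, 9), Rational(19, 12)), Add(17, Add(Rational(8, 9), Rational(19, 12))))), Rational(1, 2)), 2) = Pow(Pow(Add(1095, Mul(6, Rational(89, 36), Add(17, Rational(89, 36)))), Rational(1, 2)), 2) = Pow(Pow(Add(1095, Mul(6, Rational(89, 36), Rational(701, 36))), Rational(1, 2)), 2) = Pow(Pow(Add(1095, Rational(62389, 216)), Rational(1, 2)), 2) = Pow(Pow(Rational(298909, 216), Rational(1, 2)), 2) = Pow(Mul(Rational(1, 36), Pow(1793454, Rational(1, 2))), 2) = Rational(298909, 216)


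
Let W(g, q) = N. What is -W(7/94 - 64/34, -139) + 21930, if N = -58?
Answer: 21988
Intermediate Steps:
W(g, q) = -58
-W(7/94 - 64/34, -139) + 21930 = -1*(-58) + 21930 = 58 + 21930 = 21988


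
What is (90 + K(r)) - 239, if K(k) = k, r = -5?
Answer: -154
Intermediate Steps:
(90 + K(r)) - 239 = (90 - 5) - 239 = 85 - 239 = -154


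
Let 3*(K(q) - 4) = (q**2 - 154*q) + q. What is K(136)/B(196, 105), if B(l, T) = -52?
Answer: 575/39 ≈ 14.744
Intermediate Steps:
K(q) = 4 - 51*q + q**2/3 (K(q) = 4 + ((q**2 - 154*q) + q)/3 = 4 + (q**2 - 153*q)/3 = 4 + (-51*q + q**2/3) = 4 - 51*q + q**2/3)
K(136)/B(196, 105) = (4 - 51*136 + (1/3)*136**2)/(-52) = (4 - 6936 + (1/3)*18496)*(-1/52) = (4 - 6936 + 18496/3)*(-1/52) = -2300/3*(-1/52) = 575/39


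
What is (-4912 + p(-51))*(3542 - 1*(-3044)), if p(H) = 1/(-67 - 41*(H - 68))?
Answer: -77835136099/2406 ≈ -3.2350e+7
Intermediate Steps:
p(H) = 1/(2721 - 41*H) (p(H) = 1/(-67 - 41*(-68 + H)) = 1/(-67 + (2788 - 41*H)) = 1/(2721 - 41*H))
(-4912 + p(-51))*(3542 - 1*(-3044)) = (-4912 - 1/(-2721 + 41*(-51)))*(3542 - 1*(-3044)) = (-4912 - 1/(-2721 - 2091))*(3542 + 3044) = (-4912 - 1/(-4812))*6586 = (-4912 - 1*(-1/4812))*6586 = (-4912 + 1/4812)*6586 = -23636543/4812*6586 = -77835136099/2406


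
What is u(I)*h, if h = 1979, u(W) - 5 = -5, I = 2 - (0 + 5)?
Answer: 0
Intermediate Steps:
I = -3 (I = 2 - 1*5 = 2 - 5 = -3)
u(W) = 0 (u(W) = 5 - 5 = 0)
u(I)*h = 0*1979 = 0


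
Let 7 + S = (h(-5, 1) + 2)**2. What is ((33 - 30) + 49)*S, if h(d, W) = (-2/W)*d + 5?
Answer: 14664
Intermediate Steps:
h(d, W) = 5 - 2*d/W (h(d, W) = -2*d/W + 5 = 5 - 2*d/W)
S = 282 (S = -7 + ((5 - 2*(-5)/1) + 2)**2 = -7 + ((5 - 2*(-5)*1) + 2)**2 = -7 + ((5 + 10) + 2)**2 = -7 + (15 + 2)**2 = -7 + 17**2 = -7 + 289 = 282)
((33 - 30) + 49)*S = ((33 - 30) + 49)*282 = (3 + 49)*282 = 52*282 = 14664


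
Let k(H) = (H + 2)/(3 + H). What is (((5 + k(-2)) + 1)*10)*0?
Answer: 0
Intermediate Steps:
k(H) = (2 + H)/(3 + H)
(((5 + k(-2)) + 1)*10)*0 = (((5 + (2 - 2)/(3 - 2)) + 1)*10)*0 = (((5 + 0/1) + 1)*10)*0 = (((5 + 1*0) + 1)*10)*0 = (((5 + 0) + 1)*10)*0 = ((5 + 1)*10)*0 = (6*10)*0 = 60*0 = 0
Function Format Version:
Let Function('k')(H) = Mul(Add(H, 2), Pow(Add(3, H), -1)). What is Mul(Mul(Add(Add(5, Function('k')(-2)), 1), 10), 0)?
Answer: 0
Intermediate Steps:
Function('k')(H) = Mul(Pow(Add(3, H), -1), Add(2, H)) (Function('k')(H) = Mul(Add(2, H), Pow(Add(3, H), -1)) = Mul(Pow(Add(3, H), -1), Add(2, H)))
Mul(Mul(Add(Add(5, Function('k')(-2)), 1), 10), 0) = Mul(Mul(Add(Add(5, Mul(Pow(Add(3, -2), -1), Add(2, -2))), 1), 10), 0) = Mul(Mul(Add(Add(5, Mul(Pow(1, -1), 0)), 1), 10), 0) = Mul(Mul(Add(Add(5, Mul(1, 0)), 1), 10), 0) = Mul(Mul(Add(Add(5, 0), 1), 10), 0) = Mul(Mul(Add(5, 1), 10), 0) = Mul(Mul(6, 10), 0) = Mul(60, 0) = 0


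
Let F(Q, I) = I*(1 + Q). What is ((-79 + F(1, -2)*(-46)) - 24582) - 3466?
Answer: -27943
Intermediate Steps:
((-79 + F(1, -2)*(-46)) - 24582) - 3466 = ((-79 - 2*(1 + 1)*(-46)) - 24582) - 3466 = ((-79 - 2*2*(-46)) - 24582) - 3466 = ((-79 - 4*(-46)) - 24582) - 3466 = ((-79 + 184) - 24582) - 3466 = (105 - 24582) - 3466 = -24477 - 3466 = -27943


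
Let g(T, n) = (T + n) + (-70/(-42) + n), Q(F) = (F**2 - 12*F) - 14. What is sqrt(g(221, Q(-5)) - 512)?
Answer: I*sqrt(1326)/3 ≈ 12.138*I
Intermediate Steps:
Q(F) = -14 + F**2 - 12*F
g(T, n) = 5/3 + T + 2*n (g(T, n) = (T + n) + (-70*(-1/42) + n) = (T + n) + (5/3 + n) = 5/3 + T + 2*n)
sqrt(g(221, Q(-5)) - 512) = sqrt((5/3 + 221 + 2*(-14 + (-5)**2 - 12*(-5))) - 512) = sqrt((5/3 + 221 + 2*(-14 + 25 + 60)) - 512) = sqrt((5/3 + 221 + 2*71) - 512) = sqrt((5/3 + 221 + 142) - 512) = sqrt(1094/3 - 512) = sqrt(-442/3) = I*sqrt(1326)/3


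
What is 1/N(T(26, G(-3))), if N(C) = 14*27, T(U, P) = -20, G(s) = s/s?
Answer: 1/378 ≈ 0.0026455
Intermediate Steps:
G(s) = 1
N(C) = 378
1/N(T(26, G(-3))) = 1/378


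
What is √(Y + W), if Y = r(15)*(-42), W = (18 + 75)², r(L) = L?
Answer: 27*√11 ≈ 89.549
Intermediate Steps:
W = 8649 (W = 93² = 8649)
Y = -630 (Y = 15*(-42) = -630)
√(Y + W) = √(-630 + 8649) = √8019 = 27*√11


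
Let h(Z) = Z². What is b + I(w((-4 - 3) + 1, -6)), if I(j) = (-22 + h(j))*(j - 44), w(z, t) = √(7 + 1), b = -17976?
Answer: -17360 - 28*√2 ≈ -17400.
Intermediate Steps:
w(z, t) = 2*√2 (w(z, t) = √8 = 2*√2)
I(j) = (-44 + j)*(-22 + j²) (I(j) = (-22 + j²)*(j - 44) = (-22 + j²)*(-44 + j) = (-44 + j)*(-22 + j²))
b + I(w((-4 - 3) + 1, -6)) = -17976 + (968 + (2*√2)³ - 44*(2*√2)² - 44*√2) = -17976 + (968 + 16*√2 - 44*8 - 44*√2) = -17976 + (968 + 16*√2 - 352 - 44*√2) = -17976 + (616 - 28*√2) = -17360 - 28*√2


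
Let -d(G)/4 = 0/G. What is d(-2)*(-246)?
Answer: 0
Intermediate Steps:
d(G) = 0 (d(G) = -0/G = -4*0 = 0)
d(-2)*(-246) = 0*(-246) = 0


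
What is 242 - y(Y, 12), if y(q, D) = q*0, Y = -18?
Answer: 242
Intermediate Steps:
y(q, D) = 0
242 - y(Y, 12) = 242 - 1*0 = 242 + 0 = 242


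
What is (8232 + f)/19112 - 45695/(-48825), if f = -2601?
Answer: 229651283/186628680 ≈ 1.2305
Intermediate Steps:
(8232 + f)/19112 - 45695/(-48825) = (8232 - 2601)/19112 - 45695/(-48825) = 5631*(1/19112) - 45695*(-1/48825) = 5631/19112 + 9139/9765 = 229651283/186628680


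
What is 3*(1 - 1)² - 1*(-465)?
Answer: 465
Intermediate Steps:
3*(1 - 1)² - 1*(-465) = 3*0² + 465 = 3*0 + 465 = 0 + 465 = 465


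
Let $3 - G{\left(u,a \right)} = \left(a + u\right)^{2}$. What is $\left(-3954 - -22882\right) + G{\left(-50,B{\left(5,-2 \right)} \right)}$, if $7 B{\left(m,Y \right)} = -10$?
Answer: $\frac{798019}{49} \approx 16286.0$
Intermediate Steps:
$B{\left(m,Y \right)} = - \frac{10}{7}$ ($B{\left(m,Y \right)} = \frac{1}{7} \left(-10\right) = - \frac{10}{7}$)
$G{\left(u,a \right)} = 3 - \left(a + u\right)^{2}$
$\left(-3954 - -22882\right) + G{\left(-50,B{\left(5,-2 \right)} \right)} = \left(-3954 - -22882\right) + \left(3 - \left(- \frac{10}{7} - 50\right)^{2}\right) = \left(-3954 + 22882\right) + \left(3 - \left(- \frac{360}{7}\right)^{2}\right) = 18928 + \left(3 - \frac{129600}{49}\right) = 18928 - \frac{129453}{49} = \frac{798019}{49}$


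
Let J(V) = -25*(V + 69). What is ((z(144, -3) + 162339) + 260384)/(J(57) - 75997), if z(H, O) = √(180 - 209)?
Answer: -422723/79147 - I*√29/79147 ≈ -5.341 - 6.804e-5*I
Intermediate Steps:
z(H, O) = I*√29 (z(H, O) = √(-29) = I*√29)
J(V) = -1725 - 25*V (J(V) = -25*(69 + V) = -1725 - 25*V)
((z(144, -3) + 162339) + 260384)/(J(57) - 75997) = ((I*√29 + 162339) + 260384)/((-1725 - 25*57) - 75997) = ((162339 + I*√29) + 260384)/((-1725 - 1425) - 75997) = (422723 + I*√29)/(-3150 - 75997) = (422723 + I*√29)/(-79147) = (422723 + I*√29)*(-1/79147) = -422723/79147 - I*√29/79147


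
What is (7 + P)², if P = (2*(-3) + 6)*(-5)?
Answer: 49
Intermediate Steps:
P = 0 (P = (-6 + 6)*(-5) = 0*(-5) = 0)
(7 + P)² = (7 + 0)² = 7² = 49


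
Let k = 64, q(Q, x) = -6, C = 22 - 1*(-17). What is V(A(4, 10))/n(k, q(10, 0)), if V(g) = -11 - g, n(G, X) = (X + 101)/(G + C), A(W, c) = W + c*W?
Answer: -1133/19 ≈ -59.632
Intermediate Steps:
C = 39 (C = 22 + 17 = 39)
A(W, c) = W + W*c
n(G, X) = (101 + X)/(39 + G) (n(G, X) = (X + 101)/(G + 39) = (101 + X)/(39 + G))
V(A(4, 10))/n(k, q(10, 0)) = (-11 - 4*(1 + 10))/(((101 - 6)/(39 + 64))) = (-11 - 4*11)/((95/103)) = (-11 - 1*44)/(((1/103)*95)) = (-11 - 44)/(95/103) = -55*103/95 = -1133/19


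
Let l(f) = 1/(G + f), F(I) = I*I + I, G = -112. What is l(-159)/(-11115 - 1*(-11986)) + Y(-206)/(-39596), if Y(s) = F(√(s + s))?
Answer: 24302324/2336569859 - I*√103/19798 ≈ 0.010401 - 0.00051262*I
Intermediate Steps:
F(I) = I + I² (F(I) = I² + I = I + I²)
Y(s) = √2*√s*(1 + √2*√s) (Y(s) = √(s + s)*(1 + √(s + s)) = √(2*s)*(1 + √(2*s)) = (√2*√s)*(1 + √2*√s) = √2*√s*(1 + √2*√s))
l(f) = 1/(-112 + f)
l(-159)/(-11115 - 1*(-11986)) + Y(-206)/(-39596) = 1/((-112 - 159)*(-11115 - 1*(-11986))) + (2*(-206) + √2*√(-206))/(-39596) = 1/((-271)*(-11115 + 11986)) + (-412 + √2*(I*√206))*(-1/39596) = -1/271/871 + (-412 + 2*I*√103)*(-1/39596) = -1/271*1/871 + (103/9899 - I*√103/19798) = -1/236041 + (103/9899 - I*√103/19798) = 24302324/2336569859 - I*√103/19798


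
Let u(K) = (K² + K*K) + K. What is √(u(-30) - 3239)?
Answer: I*√1469 ≈ 38.328*I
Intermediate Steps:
u(K) = K + 2*K² (u(K) = (K² + K²) + K = 2*K² + K = K + 2*K²)
√(u(-30) - 3239) = √(-30*(1 + 2*(-30)) - 3239) = √(-30*(1 - 60) - 3239) = √(-30*(-59) - 3239) = √(1770 - 3239) = √(-1469) = I*√1469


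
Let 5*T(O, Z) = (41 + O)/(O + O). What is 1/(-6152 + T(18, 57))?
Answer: -180/1107301 ≈ -0.00016256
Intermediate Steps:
T(O, Z) = (41 + O)/(10*O) (T(O, Z) = ((41 + O)/(O + O))/5 = ((41 + O)/((2*O)))/5 = ((41 + O)*(1/(2*O)))/5 = ((41 + O)/(2*O))/5 = (41 + O)/(10*O))
1/(-6152 + T(18, 57)) = 1/(-6152 + (1/10)*(41 + 18)/18) = 1/(-6152 + (1/10)*(1/18)*59) = 1/(-6152 + 59/180) = 1/(-1107301/180) = -180/1107301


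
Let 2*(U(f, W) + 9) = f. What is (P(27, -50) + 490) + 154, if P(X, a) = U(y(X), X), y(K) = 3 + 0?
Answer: 1273/2 ≈ 636.50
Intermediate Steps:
y(K) = 3
U(f, W) = -9 + f/2
P(X, a) = -15/2 (P(X, a) = -9 + (½)*3 = -9 + 3/2 = -15/2)
(P(27, -50) + 490) + 154 = (-15/2 + 490) + 154 = 965/2 + 154 = 1273/2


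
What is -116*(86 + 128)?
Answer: -24824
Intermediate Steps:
-116*(86 + 128) = -116*214 = -24824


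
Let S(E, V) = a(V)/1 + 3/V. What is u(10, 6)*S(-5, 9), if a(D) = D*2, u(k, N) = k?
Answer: 550/3 ≈ 183.33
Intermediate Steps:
a(D) = 2*D
S(E, V) = 2*V + 3/V (S(E, V) = (2*V)/1 + 3/V = (2*V)*1 + 3/V = 2*V + 3/V)
u(10, 6)*S(-5, 9) = 10*(2*9 + 3/9) = 10*(18 + 3*(1/9)) = 10*(18 + 1/3) = 10*(55/3) = 550/3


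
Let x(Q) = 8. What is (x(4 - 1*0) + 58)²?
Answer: 4356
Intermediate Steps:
(x(4 - 1*0) + 58)² = (8 + 58)² = 66² = 4356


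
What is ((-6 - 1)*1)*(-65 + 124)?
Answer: -413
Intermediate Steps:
((-6 - 1)*1)*(-65 + 124) = -7*1*59 = -7*59 = -413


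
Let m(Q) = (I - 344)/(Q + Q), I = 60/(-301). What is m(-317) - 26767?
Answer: -2553975037/95417 ≈ -26766.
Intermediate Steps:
I = -60/301 (I = 60*(-1/301) = -60/301 ≈ -0.19934)
m(Q) = -51802/(301*Q) (m(Q) = (-60/301 - 344)/(Q + Q) = -103604*1/(2*Q)/301 = -51802/(301*Q))
m(-317) - 26767 = -51802/301/(-317) - 26767 = -51802/301*(-1/317) - 26767 = 51802/95417 - 26767 = -2553975037/95417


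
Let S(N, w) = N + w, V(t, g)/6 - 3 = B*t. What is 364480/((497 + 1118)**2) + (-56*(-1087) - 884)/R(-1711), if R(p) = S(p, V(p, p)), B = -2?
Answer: 1921513412/578074715 ≈ 3.3240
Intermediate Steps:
V(t, g) = 18 - 12*t (V(t, g) = 18 + 6*(-2*t) = 18 - 12*t)
R(p) = 18 - 11*p (R(p) = p + (18 - 12*p) = 18 - 11*p)
364480/((497 + 1118)**2) + (-56*(-1087) - 884)/R(-1711) = 364480/((497 + 1118)**2) + (-56*(-1087) - 884)/(18 - 11*(-1711)) = 364480/(1615**2) + (60872 - 884)/(18 + 18821) = 364480/2608225 + 59988/18839 = 364480*(1/2608225) + 59988*(1/18839) = 4288/30685 + 59988/18839 = 1921513412/578074715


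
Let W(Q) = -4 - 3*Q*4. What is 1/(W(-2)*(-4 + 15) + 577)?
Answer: 1/797 ≈ 0.0012547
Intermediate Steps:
W(Q) = -4 - 12*Q
1/(W(-2)*(-4 + 15) + 577) = 1/((-4 - 12*(-2))*(-4 + 15) + 577) = 1/((-4 + 24)*11 + 577) = 1/(20*11 + 577) = 1/(220 + 577) = 1/797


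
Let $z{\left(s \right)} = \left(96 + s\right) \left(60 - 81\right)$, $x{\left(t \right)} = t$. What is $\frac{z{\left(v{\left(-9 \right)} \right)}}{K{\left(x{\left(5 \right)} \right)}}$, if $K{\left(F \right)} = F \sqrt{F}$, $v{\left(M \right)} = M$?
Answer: $- \frac{1827 \sqrt{5}}{25} \approx -163.41$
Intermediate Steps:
$K{\left(F \right)} = F^{\frac{3}{2}}$
$z{\left(s \right)} = -2016 - 21 s$ ($z{\left(s \right)} = \left(96 + s\right) \left(-21\right) = -2016 - 21 s$)
$\frac{z{\left(v{\left(-9 \right)} \right)}}{K{\left(x{\left(5 \right)} \right)}} = \frac{-2016 - -189}{5^{\frac{3}{2}}} = \frac{-2016 + 189}{5 \sqrt{5}} = - 1827 \frac{\sqrt{5}}{25} = - \frac{1827 \sqrt{5}}{25}$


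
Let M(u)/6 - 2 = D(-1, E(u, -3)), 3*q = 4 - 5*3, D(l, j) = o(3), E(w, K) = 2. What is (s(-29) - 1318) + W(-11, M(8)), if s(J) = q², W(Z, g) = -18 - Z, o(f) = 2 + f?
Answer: -11804/9 ≈ -1311.6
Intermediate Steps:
D(l, j) = 5 (D(l, j) = 2 + 3 = 5)
q = -11/3 (q = (4 - 5*3)/3 = (4 - 15)/3 = (⅓)*(-11) = -11/3 ≈ -3.6667)
M(u) = 42 (M(u) = 12 + 6*5 = 12 + 30 = 42)
s(J) = 121/9 (s(J) = (-11/3)² = 121/9)
(s(-29) - 1318) + W(-11, M(8)) = (121/9 - 1318) + (-18 - 1*(-11)) = -11741/9 + (-18 + 11) = -11741/9 - 7 = -11804/9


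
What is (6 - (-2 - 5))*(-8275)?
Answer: -107575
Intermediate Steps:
(6 - (-2 - 5))*(-8275) = (6 - (-7))*(-8275) = (6 - 1*(-7))*(-8275) = (6 + 7)*(-8275) = 13*(-8275) = -107575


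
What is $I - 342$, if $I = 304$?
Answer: $-38$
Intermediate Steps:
$I - 342 = 304 - 342 = -38$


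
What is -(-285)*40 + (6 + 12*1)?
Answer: 11418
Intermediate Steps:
-(-285)*40 + (6 + 12*1) = -57*(-200) + (6 + 12) = 11400 + 18 = 11418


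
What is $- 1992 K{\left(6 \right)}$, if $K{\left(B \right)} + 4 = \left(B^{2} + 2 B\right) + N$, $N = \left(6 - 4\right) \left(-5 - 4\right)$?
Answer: $-51792$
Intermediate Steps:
$N = -18$ ($N = 2 \left(-9\right) = -18$)
$K{\left(B \right)} = -22 + B^{2} + 2 B$ ($K{\left(B \right)} = -4 - \left(18 - B^{2} - 2 B\right) = -4 + \left(-18 + B^{2} + 2 B\right) = -22 + B^{2} + 2 B$)
$- 1992 K{\left(6 \right)} = - 1992 \left(-22 + 6^{2} + 2 \cdot 6\right) = - 1992 \left(-22 + 36 + 12\right) = \left(-1992\right) 26 = -51792$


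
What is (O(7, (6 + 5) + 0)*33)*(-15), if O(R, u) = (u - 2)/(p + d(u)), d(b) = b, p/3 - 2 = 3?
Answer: -4455/26 ≈ -171.35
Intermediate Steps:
p = 15 (p = 6 + 3*3 = 6 + 9 = 15)
O(R, u) = (-2 + u)/(15 + u) (O(R, u) = (u - 2)/(15 + u) = (-2 + u)/(15 + u))
(O(7, (6 + 5) + 0)*33)*(-15) = (((-2 + ((6 + 5) + 0))/(15 + ((6 + 5) + 0)))*33)*(-15) = (((-2 + (11 + 0))/(15 + (11 + 0)))*33)*(-15) = (((-2 + 11)/(15 + 11))*33)*(-15) = ((9/26)*33)*(-15) = (297/26)*(-15) = -4455/26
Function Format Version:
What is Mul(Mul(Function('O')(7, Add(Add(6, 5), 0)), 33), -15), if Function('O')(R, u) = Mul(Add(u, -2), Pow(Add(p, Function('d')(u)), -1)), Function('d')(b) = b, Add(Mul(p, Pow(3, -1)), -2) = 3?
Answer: Rational(-4455, 26) ≈ -171.35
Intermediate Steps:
p = 15 (p = Add(6, Mul(3, 3)) = Add(6, 9) = 15)
Function('O')(R, u) = Mul(Pow(Add(15, u), -1), Add(-2, u)) (Function('O')(R, u) = Mul(Add(u, -2), Pow(Add(15, u), -1)) = Mul(Add(-2, u), Pow(Add(15, u), -1)) = Mul(Pow(Add(15, u), -1), Add(-2, u)))
Mul(Mul(Function('O')(7, Add(Add(6, 5), 0)), 33), -15) = Mul(Mul(Mul(Pow(Add(15, Add(Add(6, 5), 0)), -1), Add(-2, Add(Add(6, 5), 0))), 33), -15) = Mul(Mul(Mul(Pow(Add(15, Add(11, 0)), -1), Add(-2, Add(11, 0))), 33), -15) = Mul(Mul(Mul(Pow(Add(15, 11), -1), Add(-2, 11)), 33), -15) = Mul(Mul(Mul(Pow(26, -1), 9), 33), -15) = Mul(Mul(Mul(Rational(1, 26), 9), 33), -15) = Mul(Mul(Rational(9, 26), 33), -15) = Mul(Rational(297, 26), -15) = Rational(-4455, 26)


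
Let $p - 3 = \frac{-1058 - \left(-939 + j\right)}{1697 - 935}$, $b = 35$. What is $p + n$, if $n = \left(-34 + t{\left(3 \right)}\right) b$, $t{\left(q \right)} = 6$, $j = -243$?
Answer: $- \frac{372175}{381} \approx -976.84$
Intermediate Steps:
$n = -980$ ($n = \left(-34 + 6\right) 35 = \left(-28\right) 35 = -980$)
$p = \frac{1205}{381}$ ($p = 3 + \frac{-1058 + \left(939 - -243\right)}{1697 - 935} = 3 + \frac{-1058 + \left(939 + 243\right)}{762} = 3 + \left(-1058 + 1182\right) \frac{1}{762} = 3 + 124 \cdot \frac{1}{762} = 3 + \frac{62}{381} = \frac{1205}{381} \approx 3.1627$)
$p + n = \frac{1205}{381} - 980 = - \frac{372175}{381}$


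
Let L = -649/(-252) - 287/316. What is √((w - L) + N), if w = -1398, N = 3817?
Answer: √26612716886/3318 ≈ 49.166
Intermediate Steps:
L = 16595/9954 (L = -649*(-1/252) - 287*1/316 = 649/252 - 287/316 = 16595/9954 ≈ 1.6672)
√((w - L) + N) = √((-1398 - 1*16595/9954) + 3817) = √((-1398 - 16595/9954) + 3817) = √(-13932287/9954 + 3817) = √(24062131/9954) = √26612716886/3318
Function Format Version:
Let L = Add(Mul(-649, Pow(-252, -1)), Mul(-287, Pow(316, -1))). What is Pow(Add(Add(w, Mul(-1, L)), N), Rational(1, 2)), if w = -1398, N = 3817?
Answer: Mul(Rational(1, 3318), Pow(26612716886, Rational(1, 2))) ≈ 49.166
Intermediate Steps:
L = Rational(16595, 9954) (L = Add(Mul(-649, Rational(-1, 252)), Mul(-287, Rational(1, 316))) = Add(Rational(649, 252), Rational(-287, 316)) = Rational(16595, 9954) ≈ 1.6672)
Pow(Add(Add(w, Mul(-1, L)), N), Rational(1, 2)) = Pow(Add(Add(-1398, Mul(-1, Rational(16595, 9954))), 3817), Rational(1, 2)) = Pow(Add(Add(-1398, Rational(-16595, 9954)), 3817), Rational(1, 2)) = Pow(Add(Rational(-13932287, 9954), 3817), Rational(1, 2)) = Pow(Rational(24062131, 9954), Rational(1, 2)) = Mul(Rational(1, 3318), Pow(26612716886, Rational(1, 2)))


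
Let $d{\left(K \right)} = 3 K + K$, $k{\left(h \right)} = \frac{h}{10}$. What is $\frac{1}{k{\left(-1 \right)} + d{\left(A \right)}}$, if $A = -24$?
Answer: $- \frac{10}{961} \approx -0.010406$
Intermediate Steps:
$k{\left(h \right)} = \frac{h}{10}$ ($k{\left(h \right)} = h \frac{1}{10} = \frac{h}{10}$)
$d{\left(K \right)} = 4 K$
$\frac{1}{k{\left(-1 \right)} + d{\left(A \right)}} = \frac{1}{\frac{1}{10} \left(-1\right) + 4 \left(-24\right)} = \frac{1}{- \frac{1}{10} - 96} = \frac{1}{- \frac{961}{10}} = - \frac{10}{961}$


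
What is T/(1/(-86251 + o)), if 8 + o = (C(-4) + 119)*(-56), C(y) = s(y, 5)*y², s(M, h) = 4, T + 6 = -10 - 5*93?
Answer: 46419867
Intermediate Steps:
T = -481 (T = -6 + (-10 - 5*93) = -6 + (-10 - 465) = -6 - 475 = -481)
C(y) = 4*y²
o = -10256 (o = -8 + (4*(-4)² + 119)*(-56) = -8 + (4*16 + 119)*(-56) = -8 + (64 + 119)*(-56) = -8 + 183*(-56) = -8 - 10248 = -10256)
T/(1/(-86251 + o)) = -481/(1/(-86251 - 10256)) = -481/(1/(-96507)) = -481/(-1/96507) = -481*(-96507) = 46419867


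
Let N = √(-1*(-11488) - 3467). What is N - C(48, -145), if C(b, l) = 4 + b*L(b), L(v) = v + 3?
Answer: -2452 + √8021 ≈ -2362.4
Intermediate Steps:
L(v) = 3 + v
C(b, l) = 4 + b*(3 + b)
N = √8021 (N = √(11488 - 3467) = √8021 ≈ 89.560)
N - C(48, -145) = √8021 - (4 + 48*(3 + 48)) = √8021 - (4 + 48*51) = √8021 - (4 + 2448) = √8021 - 1*2452 = √8021 - 2452 = -2452 + √8021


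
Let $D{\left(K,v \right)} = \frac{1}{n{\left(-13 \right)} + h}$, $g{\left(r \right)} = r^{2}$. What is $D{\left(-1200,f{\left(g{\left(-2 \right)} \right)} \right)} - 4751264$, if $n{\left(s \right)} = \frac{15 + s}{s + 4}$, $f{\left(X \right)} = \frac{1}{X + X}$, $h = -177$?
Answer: $- \frac{7578266089}{1595} \approx -4.7513 \cdot 10^{6}$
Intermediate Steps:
$f{\left(X \right)} = \frac{1}{2 X}$
$n{\left(s \right)} = \frac{15 + s}{4 + s}$
$D{\left(K,v \right)} = - \frac{9}{1595}$ ($D{\left(K,v \right)} = \frac{1}{\frac{15 - 13}{4 - 13} - 177} = \frac{1}{\frac{1}{-9} \cdot 2 - 177} = \frac{1}{\left(- \frac{1}{9}\right) 2 - 177} = \frac{1}{- \frac{2}{9} - 177} = \frac{1}{- \frac{1595}{9}} = - \frac{9}{1595}$)
$D{\left(-1200,f{\left(g{\left(-2 \right)} \right)} \right)} - 4751264 = - \frac{9}{1595} - 4751264 = - \frac{7578266089}{1595}$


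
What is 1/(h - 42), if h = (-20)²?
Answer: 1/358 ≈ 0.0027933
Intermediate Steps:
h = 400
1/(h - 42) = 1/(400 - 42) = 1/358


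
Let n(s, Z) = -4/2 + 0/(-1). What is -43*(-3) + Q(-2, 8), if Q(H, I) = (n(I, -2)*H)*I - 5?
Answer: 156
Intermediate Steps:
n(s, Z) = -2 (n(s, Z) = -4*½ + 0*(-1) = -2 + 0 = -2)
Q(H, I) = -5 - 2*H*I (Q(H, I) = (-2*H)*I - 5 = -2*H*I - 5 = -5 - 2*H*I)
-43*(-3) + Q(-2, 8) = -43*(-3) + (-5 - 2*(-2)*8) = 129 + (-5 + 32) = 129 + 27 = 156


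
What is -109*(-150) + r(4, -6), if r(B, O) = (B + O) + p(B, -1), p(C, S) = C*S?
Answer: 16344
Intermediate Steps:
r(B, O) = O (r(B, O) = (B + O) + B*(-1) = (B + O) - B = O)
-109*(-150) + r(4, -6) = -109*(-150) - 6 = 16350 - 6 = 16344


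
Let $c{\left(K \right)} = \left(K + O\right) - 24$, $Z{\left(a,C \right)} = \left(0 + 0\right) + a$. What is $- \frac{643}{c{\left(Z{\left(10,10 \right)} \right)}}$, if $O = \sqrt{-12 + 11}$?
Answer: $\frac{9002}{197} + \frac{643 i}{197} \approx 45.695 + 3.264 i$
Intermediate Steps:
$Z{\left(a,C \right)} = a$ ($Z{\left(a,C \right)} = 0 + a = a$)
$O = i$ ($O = \sqrt{-1} = i \approx 1.0 i$)
$c{\left(K \right)} = -24 + i + K$ ($c{\left(K \right)} = \left(K + i\right) - 24 = \left(i + K\right) - 24 = -24 + i + K$)
$- \frac{643}{c{\left(Z{\left(10,10 \right)} \right)}} = - \frac{643}{-24 + i + 10} = - \frac{643}{-14 + i} = - 643 \frac{-14 - i}{197} = - \frac{643 \left(-14 - i\right)}{197}$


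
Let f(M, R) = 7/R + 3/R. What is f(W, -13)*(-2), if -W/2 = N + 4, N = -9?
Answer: 20/13 ≈ 1.5385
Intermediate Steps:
W = 10 (W = -2*(-9 + 4) = -2*(-5) = 10)
f(M, R) = 10/R
f(W, -13)*(-2) = (10/(-13))*(-2) = (10*(-1/13))*(-2) = -10/13*(-2) = 20/13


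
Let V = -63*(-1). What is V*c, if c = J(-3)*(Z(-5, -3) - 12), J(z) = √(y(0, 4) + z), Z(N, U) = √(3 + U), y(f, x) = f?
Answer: -756*I*√3 ≈ -1309.4*I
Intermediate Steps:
J(z) = √z (J(z) = √(0 + z) = √z)
c = -12*I*√3 (c = √(-3)*(√(3 - 3) - 12) = (I*√3)*(√0 - 12) = (I*√3)*(0 - 12) = (I*√3)*(-12) = -12*I*√3 ≈ -20.785*I)
V = 63
V*c = 63*(-12*I*√3) = -756*I*√3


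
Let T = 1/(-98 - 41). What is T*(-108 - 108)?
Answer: 216/139 ≈ 1.5540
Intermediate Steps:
T = -1/139 (T = 1/(-139) = -1/139 ≈ -0.0071942)
T*(-108 - 108) = -(-108 - 108)/139 = -1/139*(-216) = 216/139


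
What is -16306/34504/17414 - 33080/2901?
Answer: -9938126582093/871536777528 ≈ -11.403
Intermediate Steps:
-16306/34504/17414 - 33080/2901 = -16306*1/34504*(1/17414) - 33080*1/2901 = -8153/17252*1/17414 - 33080/2901 = -8153/300426328 - 33080/2901 = -9938126582093/871536777528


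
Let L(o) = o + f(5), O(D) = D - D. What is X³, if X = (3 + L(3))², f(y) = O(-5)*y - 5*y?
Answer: 47045881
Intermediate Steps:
O(D) = 0
f(y) = -5*y (f(y) = 0*y - 5*y = 0 - 5*y = -5*y)
L(o) = -25 + o (L(o) = o - 5*5 = o - 25 = -25 + o)
X = 361 (X = (3 + (-25 + 3))² = (3 - 22)² = (-19)² = 361)
X³ = 361³ = 47045881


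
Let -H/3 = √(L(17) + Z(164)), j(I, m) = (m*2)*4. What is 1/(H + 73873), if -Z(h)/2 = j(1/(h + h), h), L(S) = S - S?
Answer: 73873/5457243745 + 24*I*√41/5457243745 ≈ 1.3537e-5 + 2.816e-8*I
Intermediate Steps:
L(S) = 0
j(I, m) = 8*m (j(I, m) = (2*m)*4 = 8*m)
Z(h) = -16*h
H = -24*I*√41 (H = -3*√(0 - 16*164) = -3*√(0 - 2624) = -24*I*√41 ≈ -153.68*I)
1/(H + 73873) = 1/(-24*I*√41 + 73873) = 1/(73873 - 24*I*√41)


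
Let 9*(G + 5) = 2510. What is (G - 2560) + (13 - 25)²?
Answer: -19279/9 ≈ -2142.1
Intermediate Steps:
G = 2465/9 (G = -5 + (⅑)*2510 = -5 + 2510/9 = 2465/9 ≈ 273.89)
(G - 2560) + (13 - 25)² = (2465/9 - 2560) + (13 - 25)² = -20575/9 + (-12)² = -20575/9 + 144 = -19279/9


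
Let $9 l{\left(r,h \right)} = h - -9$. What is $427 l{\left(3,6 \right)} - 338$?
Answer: $\frac{1121}{3} \approx 373.67$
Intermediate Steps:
$l{\left(r,h \right)} = 1 + \frac{h}{9}$ ($l{\left(r,h \right)} = \frac{h - -9}{9} = \frac{h + 9}{9} = \frac{9 + h}{9} = 1 + \frac{h}{9}$)
$427 l{\left(3,6 \right)} - 338 = 427 \left(1 + \frac{1}{9} \cdot 6\right) - 338 = 427 \left(1 + \frac{2}{3}\right) - 338 = 427 \cdot \frac{5}{3} - 338 = \frac{2135}{3} - 338 = \frac{1121}{3}$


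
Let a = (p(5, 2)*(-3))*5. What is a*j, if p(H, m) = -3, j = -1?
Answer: -45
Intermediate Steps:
a = 45 (a = -3*(-3)*5 = 9*5 = 45)
a*j = 45*(-1) = -45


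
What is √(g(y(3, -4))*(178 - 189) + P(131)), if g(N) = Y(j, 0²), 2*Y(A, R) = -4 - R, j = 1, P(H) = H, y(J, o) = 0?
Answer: 3*√17 ≈ 12.369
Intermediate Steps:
Y(A, R) = -2 - R/2 (Y(A, R) = (-4 - R)/2 = -2 - R/2)
g(N) = -2 (g(N) = -2 - ½*0² = -2 - ½*0 = -2 + 0 = -2)
√(g(y(3, -4))*(178 - 189) + P(131)) = √(-2*(178 - 189) + 131) = √(-2*(-11) + 131) = √(22 + 131) = √153 = 3*√17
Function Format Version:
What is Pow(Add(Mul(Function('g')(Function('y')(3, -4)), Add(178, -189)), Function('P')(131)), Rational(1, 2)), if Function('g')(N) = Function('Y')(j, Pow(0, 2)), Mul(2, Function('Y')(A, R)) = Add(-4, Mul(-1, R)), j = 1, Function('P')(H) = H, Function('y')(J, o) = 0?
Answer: Mul(3, Pow(17, Rational(1, 2))) ≈ 12.369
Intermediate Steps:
Function('Y')(A, R) = Add(-2, Mul(Rational(-1, 2), R)) (Function('Y')(A, R) = Mul(Rational(1, 2), Add(-4, Mul(-1, R))) = Add(-2, Mul(Rational(-1, 2), R)))
Function('g')(N) = -2 (Function('g')(N) = Add(-2, Mul(Rational(-1, 2), Pow(0, 2))) = Add(-2, Mul(Rational(-1, 2), 0)) = Add(-2, 0) = -2)
Pow(Add(Mul(Function('g')(Function('y')(3, -4)), Add(178, -189)), Function('P')(131)), Rational(1, 2)) = Pow(Add(Mul(-2, Add(178, -189)), 131), Rational(1, 2)) = Pow(Add(Mul(-2, -11), 131), Rational(1, 2)) = Pow(Add(22, 131), Rational(1, 2)) = Pow(153, Rational(1, 2)) = Mul(3, Pow(17, Rational(1, 2)))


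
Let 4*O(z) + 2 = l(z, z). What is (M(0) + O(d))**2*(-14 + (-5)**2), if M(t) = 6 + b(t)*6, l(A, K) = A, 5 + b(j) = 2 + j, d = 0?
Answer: 6875/4 ≈ 1718.8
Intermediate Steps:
b(j) = -3 + j (b(j) = -5 + (2 + j) = -3 + j)
O(z) = -1/2 + z/4
M(t) = -12 + 6*t (M(t) = 6 + (-3 + t)*6 = 6 + (-18 + 6*t) = -12 + 6*t)
(M(0) + O(d))**2*(-14 + (-5)**2) = ((-12 + 6*0) + (-1/2 + (1/4)*0))**2*(-14 + (-5)**2) = ((-12 + 0) + (-1/2 + 0))**2*(-14 + 25) = (-12 - 1/2)**2*11 = (-25/2)**2*11 = (625/4)*11 = 6875/4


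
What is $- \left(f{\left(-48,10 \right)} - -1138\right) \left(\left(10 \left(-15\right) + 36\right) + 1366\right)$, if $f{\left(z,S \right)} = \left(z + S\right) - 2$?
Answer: $-1374696$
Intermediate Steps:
$f{\left(z,S \right)} = -2 + S + z$ ($f{\left(z,S \right)} = \left(S + z\right) - 2 = -2 + S + z$)
$- \left(f{\left(-48,10 \right)} - -1138\right) \left(\left(10 \left(-15\right) + 36\right) + 1366\right) = - \left(\left(-2 + 10 - 48\right) - -1138\right) \left(\left(10 \left(-15\right) + 36\right) + 1366\right) = - \left(-40 + 1138\right) \left(\left(-150 + 36\right) + 1366\right) = - 1098 \left(-114 + 1366\right) = - 1098 \cdot 1252 = \left(-1\right) 1374696 = -1374696$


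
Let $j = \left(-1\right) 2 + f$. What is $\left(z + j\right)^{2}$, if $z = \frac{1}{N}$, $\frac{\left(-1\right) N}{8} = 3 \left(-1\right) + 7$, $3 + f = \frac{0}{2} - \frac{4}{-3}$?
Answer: $\frac{126025}{9216} \approx 13.675$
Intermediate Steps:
$f = - \frac{5}{3}$ ($f = -3 + \left(\frac{0}{2} - \frac{4}{-3}\right) = -3 + \left(0 \cdot \frac{1}{2} - - \frac{4}{3}\right) = -3 + \left(0 + \frac{4}{3}\right) = -3 + \frac{4}{3} = - \frac{5}{3} \approx -1.6667$)
$j = - \frac{11}{3}$ ($j = \left(-1\right) 2 - \frac{5}{3} = -2 - \frac{5}{3} = - \frac{11}{3} \approx -3.6667$)
$N = -32$ ($N = - 8 \left(3 \left(-1\right) + 7\right) = - 8 \left(-3 + 7\right) = \left(-8\right) 4 = -32$)
$z = - \frac{1}{32}$ ($z = \frac{1}{-32} = - \frac{1}{32} \approx -0.03125$)
$\left(z + j\right)^{2} = \left(- \frac{1}{32} - \frac{11}{3}\right)^{2} = \left(- \frac{355}{96}\right)^{2} = \frac{126025}{9216}$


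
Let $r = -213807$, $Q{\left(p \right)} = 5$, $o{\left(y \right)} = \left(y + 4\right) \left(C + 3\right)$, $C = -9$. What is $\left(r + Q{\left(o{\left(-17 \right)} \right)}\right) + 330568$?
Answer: $116766$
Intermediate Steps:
$o{\left(y \right)} = -24 - 6 y$ ($o{\left(y \right)} = \left(y + 4\right) \left(-9 + 3\right) = \left(4 + y\right) \left(-6\right) = -24 - 6 y$)
$\left(r + Q{\left(o{\left(-17 \right)} \right)}\right) + 330568 = \left(-213807 + 5\right) + 330568 = -213802 + 330568 = 116766$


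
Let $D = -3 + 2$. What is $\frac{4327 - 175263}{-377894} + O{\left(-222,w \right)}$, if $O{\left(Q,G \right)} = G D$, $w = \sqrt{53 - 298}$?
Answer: $\frac{85468}{188947} - 7 i \sqrt{5} \approx 0.45234 - 15.652 i$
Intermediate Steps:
$D = -1$
$w = 7 i \sqrt{5}$ ($w = \sqrt{-245} = 7 i \sqrt{5} \approx 15.652 i$)
$O{\left(Q,G \right)} = - G$ ($O{\left(Q,G \right)} = G \left(-1\right) = - G$)
$\frac{4327 - 175263}{-377894} + O{\left(-222,w \right)} = \frac{4327 - 175263}{-377894} - 7 i \sqrt{5} = \left(-170936\right) \left(- \frac{1}{377894}\right) - 7 i \sqrt{5} = \frac{85468}{188947} - 7 i \sqrt{5}$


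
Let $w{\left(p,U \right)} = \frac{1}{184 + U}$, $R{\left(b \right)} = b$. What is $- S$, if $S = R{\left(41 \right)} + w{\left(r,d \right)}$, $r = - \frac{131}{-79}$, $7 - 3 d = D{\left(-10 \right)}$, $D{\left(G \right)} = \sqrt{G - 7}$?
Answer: $- \frac{4271365}{104166} - \frac{i \sqrt{17}}{104166} \approx -41.005 - 3.9582 \cdot 10^{-5} i$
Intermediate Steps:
$D{\left(G \right)} = \sqrt{-7 + G}$
$d = \frac{7}{3} - \frac{i \sqrt{17}}{3}$ ($d = \frac{7}{3} - \frac{\sqrt{-7 - 10}}{3} = \frac{7}{3} - \frac{\sqrt{-17}}{3} = \frac{7}{3} - \frac{i \sqrt{17}}{3} \approx 2.3333 - 1.3744 i$)
$r = \frac{131}{79}$ ($r = \left(-131\right) \left(- \frac{1}{79}\right) = \frac{131}{79} \approx 1.6582$)
$S = 41 + \frac{1}{\frac{559}{3} - \frac{i \sqrt{17}}{3}}$ ($S = 41 + \frac{1}{184 + \left(\frac{7}{3} - \frac{i \sqrt{17}}{3}\right)} = 41 + \frac{1}{\frac{559}{3} - \frac{i \sqrt{17}}{3}} \approx 41.005 + 3.9582 \cdot 10^{-5} i$)
$- S = - (\frac{4271365}{104166} + \frac{i \sqrt{17}}{104166}) = - \frac{4271365}{104166} - \frac{i \sqrt{17}}{104166}$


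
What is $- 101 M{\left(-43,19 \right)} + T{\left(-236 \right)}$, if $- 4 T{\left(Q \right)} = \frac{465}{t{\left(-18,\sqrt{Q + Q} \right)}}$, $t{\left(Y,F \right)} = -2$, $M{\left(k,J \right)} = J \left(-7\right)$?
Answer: $\frac{107929}{8} \approx 13491.0$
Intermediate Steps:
$M{\left(k,J \right)} = - 7 J$
$T{\left(Q \right)} = \frac{465}{8}$ ($T{\left(Q \right)} = - \frac{465 \frac{1}{-2}}{4} = - \frac{465 \left(- \frac{1}{2}\right)}{4} = \left(- \frac{1}{4}\right) \left(- \frac{465}{2}\right) = \frac{465}{8}$)
$- 101 M{\left(-43,19 \right)} + T{\left(-236 \right)} = - 101 \left(\left(-7\right) 19\right) + \frac{465}{8} = \left(-101\right) \left(-133\right) + \frac{465}{8} = 13433 + \frac{465}{8} = \frac{107929}{8}$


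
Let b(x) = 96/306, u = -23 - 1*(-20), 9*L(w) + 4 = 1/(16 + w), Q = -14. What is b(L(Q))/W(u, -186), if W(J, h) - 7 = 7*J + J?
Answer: -16/867 ≈ -0.018454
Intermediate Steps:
L(w) = -4/9 + 1/(9*(16 + w))
u = -3 (u = -23 + 20 = -3)
W(J, h) = 7 + 8*J (W(J, h) = 7 + (7*J + J) = 7 + 8*J)
b(x) = 16/51 (b(x) = 96*(1/306) = 16/51)
b(L(Q))/W(u, -186) = 16/(51*(7 + 8*(-3))) = 16/(51*(7 - 24)) = (16/51)/(-17) = (16/51)*(-1/17) = -16/867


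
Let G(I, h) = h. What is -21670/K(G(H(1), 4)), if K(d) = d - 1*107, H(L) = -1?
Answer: 21670/103 ≈ 210.39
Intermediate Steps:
K(d) = -107 + d (K(d) = d - 107 = -107 + d)
-21670/K(G(H(1), 4)) = -21670/(-107 + 4) = -21670/(-103) = -21670*(-1/103) = 21670/103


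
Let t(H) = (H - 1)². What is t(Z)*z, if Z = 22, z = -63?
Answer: -27783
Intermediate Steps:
t(H) = (-1 + H)²
t(Z)*z = (-1 + 22)²*(-63) = 21²*(-63) = 441*(-63) = -27783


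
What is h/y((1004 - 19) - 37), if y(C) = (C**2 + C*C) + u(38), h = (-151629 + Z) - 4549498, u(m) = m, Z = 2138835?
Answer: -1281146/898723 ≈ -1.4255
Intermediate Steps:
h = -2562292 (h = (-151629 + 2138835) - 4549498 = 1987206 - 4549498 = -2562292)
y(C) = 38 + 2*C**2 (y(C) = (C**2 + C*C) + 38 = (C**2 + C**2) + 38 = 2*C**2 + 38 = 38 + 2*C**2)
h/y((1004 - 19) - 37) = -2562292/(38 + 2*((1004 - 19) - 37)**2) = -2562292/(38 + 2*(985 - 37)**2) = -2562292/(38 + 2*948**2) = -2562292/(38 + 2*898704) = -2562292/(38 + 1797408) = -2562292/1797446 = -2562292*1/1797446 = -1281146/898723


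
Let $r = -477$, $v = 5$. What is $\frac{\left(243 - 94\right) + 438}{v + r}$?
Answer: $- \frac{587}{472} \approx -1.2436$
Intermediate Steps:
$\frac{\left(243 - 94\right) + 438}{v + r} = \frac{\left(243 - 94\right) + 438}{5 - 477} = \frac{\left(243 - 94\right) + 438}{-472} = \left(149 + 438\right) \left(- \frac{1}{472}\right) = 587 \left(- \frac{1}{472}\right) = - \frac{587}{472}$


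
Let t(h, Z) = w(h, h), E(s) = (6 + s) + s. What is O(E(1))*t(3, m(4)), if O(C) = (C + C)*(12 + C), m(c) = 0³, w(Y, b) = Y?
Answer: 960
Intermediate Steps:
E(s) = 6 + 2*s
m(c) = 0
t(h, Z) = h
O(C) = 2*C*(12 + C) (O(C) = (2*C)*(12 + C) = 2*C*(12 + C))
O(E(1))*t(3, m(4)) = (2*(6 + 2*1)*(12 + (6 + 2*1)))*3 = (2*(6 + 2)*(12 + (6 + 2)))*3 = (2*8*(12 + 8))*3 = (2*8*20)*3 = 320*3 = 960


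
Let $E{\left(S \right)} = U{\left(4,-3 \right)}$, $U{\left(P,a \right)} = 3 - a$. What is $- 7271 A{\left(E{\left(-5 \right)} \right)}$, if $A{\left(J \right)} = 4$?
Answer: $-29084$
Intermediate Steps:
$E{\left(S \right)} = 6$ ($E{\left(S \right)} = 3 - -3 = 3 + 3 = 6$)
$- 7271 A{\left(E{\left(-5 \right)} \right)} = \left(-7271\right) 4 = -29084$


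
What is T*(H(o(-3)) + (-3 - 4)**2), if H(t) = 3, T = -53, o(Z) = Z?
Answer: -2756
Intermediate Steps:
T*(H(o(-3)) + (-3 - 4)**2) = -53*(3 + (-3 - 4)**2) = -53*(3 + (-7)**2) = -53*(3 + 49) = -53*52 = -2756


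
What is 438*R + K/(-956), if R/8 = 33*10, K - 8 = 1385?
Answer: 1105440527/956 ≈ 1.1563e+6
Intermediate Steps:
K = 1393 (K = 8 + 1385 = 1393)
R = 2640 (R = 8*(33*10) = 8*330 = 2640)
438*R + K/(-956) = 438*2640 + 1393/(-956) = 1156320 + 1393*(-1/956) = 1156320 - 1393/956 = 1105440527/956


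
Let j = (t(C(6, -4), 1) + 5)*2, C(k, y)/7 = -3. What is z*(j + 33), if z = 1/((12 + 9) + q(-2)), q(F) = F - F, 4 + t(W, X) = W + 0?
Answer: -⅓ ≈ -0.33333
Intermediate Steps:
C(k, y) = -21 (C(k, y) = 7*(-3) = -21)
t(W, X) = -4 + W (t(W, X) = -4 + (W + 0) = -4 + W)
q(F) = 0
z = 1/21 (z = 1/((12 + 9) + 0) = 1/(21 + 0) = 1/21 ≈ 0.047619)
j = -40 (j = ((-4 - 21) + 5)*2 = (-25 + 5)*2 = -20*2 = -40)
z*(j + 33) = (-40 + 33)/21 = (1/21)*(-7) = -⅓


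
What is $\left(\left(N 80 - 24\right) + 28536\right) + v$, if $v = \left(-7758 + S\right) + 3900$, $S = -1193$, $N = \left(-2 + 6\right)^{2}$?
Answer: $24741$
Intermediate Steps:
$N = 16$ ($N = 4^{2} = 16$)
$v = -5051$ ($v = \left(-7758 - 1193\right) + 3900 = -8951 + 3900 = -5051$)
$\left(\left(N 80 - 24\right) + 28536\right) + v = \left(\left(16 \cdot 80 - 24\right) + 28536\right) - 5051 = \left(\left(1280 - 24\right) + 28536\right) - 5051 = \left(1256 + 28536\right) - 5051 = 29792 - 5051 = 24741$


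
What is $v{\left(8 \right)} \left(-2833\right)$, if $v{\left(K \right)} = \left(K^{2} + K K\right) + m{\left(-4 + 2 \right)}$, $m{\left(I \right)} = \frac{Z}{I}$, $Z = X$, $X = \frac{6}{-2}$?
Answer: $- \frac{733747}{2} \approx -3.6687 \cdot 10^{5}$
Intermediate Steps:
$X = -3$ ($X = 6 \left(- \frac{1}{2}\right) = -3$)
$Z = -3$
$m{\left(I \right)} = - \frac{3}{I}$
$v{\left(K \right)} = \frac{3}{2} + 2 K^{2}$ ($v{\left(K \right)} = \left(K^{2} + K K\right) - \frac{3}{-4 + 2} = \left(K^{2} + K^{2}\right) - \frac{3}{-2} = 2 K^{2} - - \frac{3}{2} = 2 K^{2} + \frac{3}{2} = \frac{3}{2} + 2 K^{2}$)
$v{\left(8 \right)} \left(-2833\right) = \left(\frac{3}{2} + 2 \cdot 8^{2}\right) \left(-2833\right) = \left(\frac{3}{2} + 2 \cdot 64\right) \left(-2833\right) = \left(\frac{3}{2} + 128\right) \left(-2833\right) = \frac{259}{2} \left(-2833\right) = - \frac{733747}{2}$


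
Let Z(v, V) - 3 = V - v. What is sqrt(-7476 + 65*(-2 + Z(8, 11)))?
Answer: 4*I*sqrt(451) ≈ 84.947*I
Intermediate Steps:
Z(v, V) = 3 + V - v (Z(v, V) = 3 + (V - v) = 3 + V - v)
sqrt(-7476 + 65*(-2 + Z(8, 11))) = sqrt(-7476 + 65*(-2 + (3 + 11 - 1*8))) = sqrt(-7476 + 65*(-2 + (3 + 11 - 8))) = sqrt(-7476 + 65*(-2 + 6)) = sqrt(-7476 + 65*4) = sqrt(-7476 + 260) = sqrt(-7216) = 4*I*sqrt(451)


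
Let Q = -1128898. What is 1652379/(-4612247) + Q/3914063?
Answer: -11674271919683/18052625329561 ≈ -0.64668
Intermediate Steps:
1652379/(-4612247) + Q/3914063 = 1652379/(-4612247) - 1128898/3914063 = 1652379*(-1/4612247) - 1128898*1/3914063 = -1652379/4612247 - 1128898/3914063 = -11674271919683/18052625329561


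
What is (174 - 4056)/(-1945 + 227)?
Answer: 1941/859 ≈ 2.2596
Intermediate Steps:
(174 - 4056)/(-1945 + 227) = -3882/(-1718) = -3882*(-1/1718) = 1941/859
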